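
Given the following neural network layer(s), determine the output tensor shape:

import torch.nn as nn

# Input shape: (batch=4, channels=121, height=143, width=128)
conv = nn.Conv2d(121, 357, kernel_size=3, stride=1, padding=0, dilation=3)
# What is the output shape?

Input shape: (4, 121, 143, 128)
Output shape: (4, 357, 137, 122)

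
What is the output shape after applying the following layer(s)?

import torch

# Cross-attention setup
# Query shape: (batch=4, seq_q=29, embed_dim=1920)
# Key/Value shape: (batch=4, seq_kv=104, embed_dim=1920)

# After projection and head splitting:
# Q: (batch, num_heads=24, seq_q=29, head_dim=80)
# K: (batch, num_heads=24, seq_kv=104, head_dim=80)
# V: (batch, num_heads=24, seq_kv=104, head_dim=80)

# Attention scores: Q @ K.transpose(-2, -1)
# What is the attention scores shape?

Input shape: (4, 29, 1920)
Output shape: (4, 24, 29, 104)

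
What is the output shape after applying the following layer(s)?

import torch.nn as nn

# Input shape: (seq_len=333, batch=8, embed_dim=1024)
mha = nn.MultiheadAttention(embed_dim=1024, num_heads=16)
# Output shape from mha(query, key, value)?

Input shape: (333, 8, 1024)
Output shape: (333, 8, 1024)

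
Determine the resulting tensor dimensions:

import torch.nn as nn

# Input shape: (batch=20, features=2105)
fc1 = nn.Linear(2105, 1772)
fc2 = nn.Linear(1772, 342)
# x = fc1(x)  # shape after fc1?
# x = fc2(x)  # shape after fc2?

Input shape: (20, 2105)
  -> after fc1: (20, 1772)
Output shape: (20, 342)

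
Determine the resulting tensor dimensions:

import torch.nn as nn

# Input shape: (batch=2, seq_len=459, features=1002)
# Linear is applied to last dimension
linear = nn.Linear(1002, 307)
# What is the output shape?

Input shape: (2, 459, 1002)
Output shape: (2, 459, 307)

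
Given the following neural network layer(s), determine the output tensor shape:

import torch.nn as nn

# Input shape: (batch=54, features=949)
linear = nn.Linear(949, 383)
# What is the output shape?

Input shape: (54, 949)
Output shape: (54, 383)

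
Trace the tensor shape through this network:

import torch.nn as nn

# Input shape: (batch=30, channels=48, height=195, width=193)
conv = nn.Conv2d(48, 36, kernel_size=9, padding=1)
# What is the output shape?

Input shape: (30, 48, 195, 193)
Output shape: (30, 36, 189, 187)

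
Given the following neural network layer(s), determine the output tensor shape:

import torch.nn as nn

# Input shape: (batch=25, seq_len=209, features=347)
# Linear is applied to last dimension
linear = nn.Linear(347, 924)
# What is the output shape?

Input shape: (25, 209, 347)
Output shape: (25, 209, 924)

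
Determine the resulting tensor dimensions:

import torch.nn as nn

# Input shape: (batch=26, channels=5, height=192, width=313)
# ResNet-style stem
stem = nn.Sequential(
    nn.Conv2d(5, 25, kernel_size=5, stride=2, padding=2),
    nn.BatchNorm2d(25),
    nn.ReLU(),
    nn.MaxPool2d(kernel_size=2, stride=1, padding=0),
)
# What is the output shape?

Input shape: (26, 5, 192, 313)
  -> after Conv2d 5x5 stride=2: (26, 25, 96, 157)
Output shape: (26, 25, 95, 156)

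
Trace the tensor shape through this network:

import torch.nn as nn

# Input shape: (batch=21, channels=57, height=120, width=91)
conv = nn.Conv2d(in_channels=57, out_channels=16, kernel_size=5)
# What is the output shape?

Input shape: (21, 57, 120, 91)
Output shape: (21, 16, 116, 87)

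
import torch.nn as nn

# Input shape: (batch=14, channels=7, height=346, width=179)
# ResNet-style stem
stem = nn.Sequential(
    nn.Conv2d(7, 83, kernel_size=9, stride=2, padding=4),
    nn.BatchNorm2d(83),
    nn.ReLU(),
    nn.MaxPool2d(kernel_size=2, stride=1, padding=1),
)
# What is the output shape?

Input shape: (14, 7, 346, 179)
  -> after Conv2d 9x9 stride=2: (14, 83, 173, 90)
Output shape: (14, 83, 174, 91)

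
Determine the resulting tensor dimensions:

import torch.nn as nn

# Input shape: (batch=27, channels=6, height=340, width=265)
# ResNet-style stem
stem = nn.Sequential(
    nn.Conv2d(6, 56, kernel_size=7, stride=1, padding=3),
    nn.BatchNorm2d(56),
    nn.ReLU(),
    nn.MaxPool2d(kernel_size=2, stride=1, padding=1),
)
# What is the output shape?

Input shape: (27, 6, 340, 265)
  -> after Conv2d 7x7 stride=1: (27, 56, 340, 265)
Output shape: (27, 56, 341, 266)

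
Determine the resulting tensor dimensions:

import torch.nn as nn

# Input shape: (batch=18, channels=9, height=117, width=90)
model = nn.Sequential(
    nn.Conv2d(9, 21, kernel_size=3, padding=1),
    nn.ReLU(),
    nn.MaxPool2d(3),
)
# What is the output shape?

Input shape: (18, 9, 117, 90)
  -> after Conv2d: (18, 21, 117, 90)
  -> after ReLU: (18, 21, 117, 90)
Output shape: (18, 21, 39, 30)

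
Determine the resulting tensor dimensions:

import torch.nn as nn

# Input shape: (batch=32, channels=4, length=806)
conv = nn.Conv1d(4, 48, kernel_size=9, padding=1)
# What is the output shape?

Input shape: (32, 4, 806)
Output shape: (32, 48, 800)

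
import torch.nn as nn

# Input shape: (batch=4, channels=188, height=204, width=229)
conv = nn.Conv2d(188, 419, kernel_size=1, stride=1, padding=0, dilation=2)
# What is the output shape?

Input shape: (4, 188, 204, 229)
Output shape: (4, 419, 204, 229)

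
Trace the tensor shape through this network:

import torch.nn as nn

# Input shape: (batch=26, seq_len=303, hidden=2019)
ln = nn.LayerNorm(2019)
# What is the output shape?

Input shape: (26, 303, 2019)
Output shape: (26, 303, 2019)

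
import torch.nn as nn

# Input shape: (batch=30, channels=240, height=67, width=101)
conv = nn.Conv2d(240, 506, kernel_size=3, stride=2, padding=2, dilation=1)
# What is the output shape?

Input shape: (30, 240, 67, 101)
Output shape: (30, 506, 35, 52)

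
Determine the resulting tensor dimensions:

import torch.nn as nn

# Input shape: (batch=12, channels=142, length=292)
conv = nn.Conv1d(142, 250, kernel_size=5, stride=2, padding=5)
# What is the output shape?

Input shape: (12, 142, 292)
Output shape: (12, 250, 149)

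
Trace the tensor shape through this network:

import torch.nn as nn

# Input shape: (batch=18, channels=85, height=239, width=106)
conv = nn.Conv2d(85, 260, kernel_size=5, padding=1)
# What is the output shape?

Input shape: (18, 85, 239, 106)
Output shape: (18, 260, 237, 104)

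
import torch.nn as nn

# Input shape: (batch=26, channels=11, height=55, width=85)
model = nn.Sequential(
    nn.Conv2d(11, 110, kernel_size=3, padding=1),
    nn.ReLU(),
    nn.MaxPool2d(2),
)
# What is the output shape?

Input shape: (26, 11, 55, 85)
  -> after Conv2d: (26, 110, 55, 85)
  -> after ReLU: (26, 110, 55, 85)
Output shape: (26, 110, 27, 42)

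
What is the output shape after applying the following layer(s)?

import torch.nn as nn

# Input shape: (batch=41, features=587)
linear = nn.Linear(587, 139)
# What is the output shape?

Input shape: (41, 587)
Output shape: (41, 139)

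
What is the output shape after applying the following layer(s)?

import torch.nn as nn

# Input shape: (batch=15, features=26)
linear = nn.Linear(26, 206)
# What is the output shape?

Input shape: (15, 26)
Output shape: (15, 206)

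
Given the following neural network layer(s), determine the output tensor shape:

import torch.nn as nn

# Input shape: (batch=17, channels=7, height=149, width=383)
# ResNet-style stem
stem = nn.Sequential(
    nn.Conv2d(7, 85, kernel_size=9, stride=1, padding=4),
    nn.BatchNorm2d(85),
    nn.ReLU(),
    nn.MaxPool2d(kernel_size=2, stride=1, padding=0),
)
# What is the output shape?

Input shape: (17, 7, 149, 383)
  -> after Conv2d 9x9 stride=1: (17, 85, 149, 383)
Output shape: (17, 85, 148, 382)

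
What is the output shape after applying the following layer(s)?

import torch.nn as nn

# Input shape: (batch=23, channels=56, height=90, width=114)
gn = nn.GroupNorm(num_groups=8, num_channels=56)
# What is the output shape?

Input shape: (23, 56, 90, 114)
Output shape: (23, 56, 90, 114)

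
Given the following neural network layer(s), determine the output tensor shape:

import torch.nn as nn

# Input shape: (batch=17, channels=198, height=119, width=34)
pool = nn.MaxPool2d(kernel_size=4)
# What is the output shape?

Input shape: (17, 198, 119, 34)
Output shape: (17, 198, 29, 8)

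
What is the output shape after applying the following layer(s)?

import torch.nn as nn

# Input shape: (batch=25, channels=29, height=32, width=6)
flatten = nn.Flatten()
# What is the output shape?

Input shape: (25, 29, 32, 6)
Output shape: (25, 5568)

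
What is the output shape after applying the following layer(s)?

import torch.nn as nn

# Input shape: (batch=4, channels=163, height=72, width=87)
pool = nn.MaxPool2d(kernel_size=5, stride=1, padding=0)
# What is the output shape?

Input shape: (4, 163, 72, 87)
Output shape: (4, 163, 68, 83)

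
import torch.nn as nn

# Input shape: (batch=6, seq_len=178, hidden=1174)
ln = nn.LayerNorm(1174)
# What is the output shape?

Input shape: (6, 178, 1174)
Output shape: (6, 178, 1174)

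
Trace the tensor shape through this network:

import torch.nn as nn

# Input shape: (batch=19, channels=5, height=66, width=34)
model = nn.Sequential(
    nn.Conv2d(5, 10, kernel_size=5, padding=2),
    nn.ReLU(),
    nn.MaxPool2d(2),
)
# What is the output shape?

Input shape: (19, 5, 66, 34)
  -> after Conv2d: (19, 10, 66, 34)
  -> after ReLU: (19, 10, 66, 34)
Output shape: (19, 10, 33, 17)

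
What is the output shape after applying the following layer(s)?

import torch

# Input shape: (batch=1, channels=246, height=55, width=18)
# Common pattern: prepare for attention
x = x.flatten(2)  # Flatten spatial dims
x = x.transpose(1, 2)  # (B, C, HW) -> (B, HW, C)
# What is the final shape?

Input shape: (1, 246, 55, 18)
  -> after flatten(2): (1, 246, 990)
Output shape: (1, 990, 246)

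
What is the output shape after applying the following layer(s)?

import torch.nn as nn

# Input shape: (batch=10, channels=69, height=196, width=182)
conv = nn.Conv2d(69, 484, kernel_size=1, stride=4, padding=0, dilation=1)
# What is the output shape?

Input shape: (10, 69, 196, 182)
Output shape: (10, 484, 49, 46)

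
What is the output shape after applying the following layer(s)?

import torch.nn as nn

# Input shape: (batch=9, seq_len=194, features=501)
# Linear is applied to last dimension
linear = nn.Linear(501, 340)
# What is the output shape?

Input shape: (9, 194, 501)
Output shape: (9, 194, 340)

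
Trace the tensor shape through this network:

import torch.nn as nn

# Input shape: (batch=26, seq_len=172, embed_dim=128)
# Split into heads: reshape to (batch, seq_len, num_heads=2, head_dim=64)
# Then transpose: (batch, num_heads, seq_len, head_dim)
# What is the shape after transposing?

Input shape: (26, 172, 128)
  -> after reshape: (26, 172, 2, 64)
Output shape: (26, 2, 172, 64)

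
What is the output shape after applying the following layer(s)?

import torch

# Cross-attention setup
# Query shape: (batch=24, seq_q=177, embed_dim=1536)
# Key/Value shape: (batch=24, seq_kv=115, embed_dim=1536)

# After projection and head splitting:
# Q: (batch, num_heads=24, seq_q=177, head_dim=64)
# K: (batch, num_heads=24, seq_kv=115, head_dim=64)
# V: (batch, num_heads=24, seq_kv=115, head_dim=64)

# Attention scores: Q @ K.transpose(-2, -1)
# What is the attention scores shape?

Input shape: (24, 177, 1536)
Output shape: (24, 24, 177, 115)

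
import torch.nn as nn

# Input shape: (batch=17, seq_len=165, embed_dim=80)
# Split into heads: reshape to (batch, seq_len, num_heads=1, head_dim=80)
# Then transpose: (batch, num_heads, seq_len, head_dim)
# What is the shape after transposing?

Input shape: (17, 165, 80)
  -> after reshape: (17, 165, 1, 80)
Output shape: (17, 1, 165, 80)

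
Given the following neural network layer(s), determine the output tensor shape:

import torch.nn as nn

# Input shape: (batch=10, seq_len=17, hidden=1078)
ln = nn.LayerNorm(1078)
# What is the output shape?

Input shape: (10, 17, 1078)
Output shape: (10, 17, 1078)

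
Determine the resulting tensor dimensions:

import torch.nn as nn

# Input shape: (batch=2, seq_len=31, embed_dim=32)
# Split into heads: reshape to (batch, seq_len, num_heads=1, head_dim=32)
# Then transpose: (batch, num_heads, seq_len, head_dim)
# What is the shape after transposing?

Input shape: (2, 31, 32)
  -> after reshape: (2, 31, 1, 32)
Output shape: (2, 1, 31, 32)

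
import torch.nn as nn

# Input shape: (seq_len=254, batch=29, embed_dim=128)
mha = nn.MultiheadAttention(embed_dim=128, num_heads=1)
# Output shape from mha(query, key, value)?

Input shape: (254, 29, 128)
Output shape: (254, 29, 128)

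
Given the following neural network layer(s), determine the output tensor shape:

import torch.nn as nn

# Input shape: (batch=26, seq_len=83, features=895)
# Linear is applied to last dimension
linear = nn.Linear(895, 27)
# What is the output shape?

Input shape: (26, 83, 895)
Output shape: (26, 83, 27)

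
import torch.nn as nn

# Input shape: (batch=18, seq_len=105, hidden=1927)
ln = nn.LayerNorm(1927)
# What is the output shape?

Input shape: (18, 105, 1927)
Output shape: (18, 105, 1927)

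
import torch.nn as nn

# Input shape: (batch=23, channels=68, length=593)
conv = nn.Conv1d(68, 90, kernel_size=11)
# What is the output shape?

Input shape: (23, 68, 593)
Output shape: (23, 90, 583)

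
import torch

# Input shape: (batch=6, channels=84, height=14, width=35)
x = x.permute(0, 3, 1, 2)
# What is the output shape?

Input shape: (6, 84, 14, 35)
Output shape: (6, 35, 84, 14)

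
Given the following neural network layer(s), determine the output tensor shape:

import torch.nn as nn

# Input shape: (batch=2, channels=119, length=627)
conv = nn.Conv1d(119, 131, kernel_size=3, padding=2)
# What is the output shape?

Input shape: (2, 119, 627)
Output shape: (2, 131, 629)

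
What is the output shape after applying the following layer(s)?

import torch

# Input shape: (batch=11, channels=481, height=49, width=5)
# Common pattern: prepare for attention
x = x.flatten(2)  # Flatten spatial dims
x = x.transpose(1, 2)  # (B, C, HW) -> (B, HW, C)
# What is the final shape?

Input shape: (11, 481, 49, 5)
  -> after flatten(2): (11, 481, 245)
Output shape: (11, 245, 481)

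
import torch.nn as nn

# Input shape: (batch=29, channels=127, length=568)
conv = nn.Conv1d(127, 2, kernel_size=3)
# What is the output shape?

Input shape: (29, 127, 568)
Output shape: (29, 2, 566)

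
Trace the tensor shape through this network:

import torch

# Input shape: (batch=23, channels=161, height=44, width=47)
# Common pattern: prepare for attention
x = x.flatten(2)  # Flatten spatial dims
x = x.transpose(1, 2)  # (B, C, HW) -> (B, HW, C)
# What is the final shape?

Input shape: (23, 161, 44, 47)
  -> after flatten(2): (23, 161, 2068)
Output shape: (23, 2068, 161)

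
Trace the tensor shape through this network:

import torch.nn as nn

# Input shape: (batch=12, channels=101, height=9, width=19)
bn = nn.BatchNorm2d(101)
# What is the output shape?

Input shape: (12, 101, 9, 19)
Output shape: (12, 101, 9, 19)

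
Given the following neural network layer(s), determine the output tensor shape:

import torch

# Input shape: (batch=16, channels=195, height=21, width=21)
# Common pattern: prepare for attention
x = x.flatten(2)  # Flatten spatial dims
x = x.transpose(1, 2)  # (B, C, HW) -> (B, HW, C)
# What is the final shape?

Input shape: (16, 195, 21, 21)
  -> after flatten(2): (16, 195, 441)
Output shape: (16, 441, 195)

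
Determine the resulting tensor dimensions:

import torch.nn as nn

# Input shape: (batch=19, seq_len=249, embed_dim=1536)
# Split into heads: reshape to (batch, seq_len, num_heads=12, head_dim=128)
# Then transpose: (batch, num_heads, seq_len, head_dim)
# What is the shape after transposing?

Input shape: (19, 249, 1536)
  -> after reshape: (19, 249, 12, 128)
Output shape: (19, 12, 249, 128)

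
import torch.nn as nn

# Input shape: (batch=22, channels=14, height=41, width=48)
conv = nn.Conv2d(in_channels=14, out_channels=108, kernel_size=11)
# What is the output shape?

Input shape: (22, 14, 41, 48)
Output shape: (22, 108, 31, 38)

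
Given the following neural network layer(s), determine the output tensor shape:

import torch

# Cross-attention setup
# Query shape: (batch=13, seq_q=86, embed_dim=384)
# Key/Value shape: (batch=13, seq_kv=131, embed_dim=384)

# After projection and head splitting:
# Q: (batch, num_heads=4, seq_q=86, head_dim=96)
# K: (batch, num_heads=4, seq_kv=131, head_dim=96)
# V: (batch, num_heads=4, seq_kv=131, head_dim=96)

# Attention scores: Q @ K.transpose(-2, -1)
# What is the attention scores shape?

Input shape: (13, 86, 384)
Output shape: (13, 4, 86, 131)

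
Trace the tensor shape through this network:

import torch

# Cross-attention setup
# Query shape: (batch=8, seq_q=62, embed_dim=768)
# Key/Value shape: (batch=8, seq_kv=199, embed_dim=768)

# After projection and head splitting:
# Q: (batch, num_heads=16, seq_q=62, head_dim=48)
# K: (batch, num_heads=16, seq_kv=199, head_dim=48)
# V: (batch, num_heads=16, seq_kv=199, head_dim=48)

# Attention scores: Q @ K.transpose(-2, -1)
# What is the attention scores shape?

Input shape: (8, 62, 768)
Output shape: (8, 16, 62, 199)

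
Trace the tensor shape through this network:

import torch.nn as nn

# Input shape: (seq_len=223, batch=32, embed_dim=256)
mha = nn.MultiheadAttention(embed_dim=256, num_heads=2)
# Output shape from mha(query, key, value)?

Input shape: (223, 32, 256)
Output shape: (223, 32, 256)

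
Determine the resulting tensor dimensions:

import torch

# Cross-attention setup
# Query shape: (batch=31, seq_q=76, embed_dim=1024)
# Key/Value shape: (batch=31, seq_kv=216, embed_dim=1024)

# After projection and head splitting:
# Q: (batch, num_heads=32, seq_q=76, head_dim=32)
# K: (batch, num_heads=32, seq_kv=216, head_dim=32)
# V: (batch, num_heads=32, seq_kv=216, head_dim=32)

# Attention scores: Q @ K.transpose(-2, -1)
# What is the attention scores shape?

Input shape: (31, 76, 1024)
Output shape: (31, 32, 76, 216)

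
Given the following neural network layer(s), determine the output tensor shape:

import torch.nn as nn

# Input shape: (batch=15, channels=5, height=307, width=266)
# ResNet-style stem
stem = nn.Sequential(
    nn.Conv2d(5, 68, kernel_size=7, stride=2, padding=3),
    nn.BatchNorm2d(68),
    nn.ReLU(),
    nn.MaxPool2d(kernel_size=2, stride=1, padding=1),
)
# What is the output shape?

Input shape: (15, 5, 307, 266)
  -> after Conv2d 7x7 stride=2: (15, 68, 154, 133)
Output shape: (15, 68, 155, 134)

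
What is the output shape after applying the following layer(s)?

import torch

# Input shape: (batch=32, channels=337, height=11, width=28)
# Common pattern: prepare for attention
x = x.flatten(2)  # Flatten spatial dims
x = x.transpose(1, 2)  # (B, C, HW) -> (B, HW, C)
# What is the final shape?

Input shape: (32, 337, 11, 28)
  -> after flatten(2): (32, 337, 308)
Output shape: (32, 308, 337)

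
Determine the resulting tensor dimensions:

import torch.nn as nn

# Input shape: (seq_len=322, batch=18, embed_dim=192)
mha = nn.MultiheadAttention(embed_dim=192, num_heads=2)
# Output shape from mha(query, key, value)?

Input shape: (322, 18, 192)
Output shape: (322, 18, 192)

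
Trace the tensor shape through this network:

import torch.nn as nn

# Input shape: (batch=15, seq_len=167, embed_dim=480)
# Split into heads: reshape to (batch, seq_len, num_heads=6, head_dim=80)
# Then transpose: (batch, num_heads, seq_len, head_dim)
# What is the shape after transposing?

Input shape: (15, 167, 480)
  -> after reshape: (15, 167, 6, 80)
Output shape: (15, 6, 167, 80)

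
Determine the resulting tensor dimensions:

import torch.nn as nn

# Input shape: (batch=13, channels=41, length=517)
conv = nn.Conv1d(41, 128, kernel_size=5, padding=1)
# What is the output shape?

Input shape: (13, 41, 517)
Output shape: (13, 128, 515)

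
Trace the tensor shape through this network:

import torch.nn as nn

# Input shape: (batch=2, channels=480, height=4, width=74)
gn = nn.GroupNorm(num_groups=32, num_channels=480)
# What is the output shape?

Input shape: (2, 480, 4, 74)
Output shape: (2, 480, 4, 74)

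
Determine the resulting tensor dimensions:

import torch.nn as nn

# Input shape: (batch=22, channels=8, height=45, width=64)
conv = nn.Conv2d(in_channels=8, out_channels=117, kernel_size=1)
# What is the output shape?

Input shape: (22, 8, 45, 64)
Output shape: (22, 117, 45, 64)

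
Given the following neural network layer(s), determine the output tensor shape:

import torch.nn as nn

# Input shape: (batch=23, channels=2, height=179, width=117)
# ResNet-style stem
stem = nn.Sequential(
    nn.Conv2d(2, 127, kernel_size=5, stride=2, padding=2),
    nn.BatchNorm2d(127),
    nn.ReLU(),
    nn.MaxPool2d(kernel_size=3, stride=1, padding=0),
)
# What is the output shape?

Input shape: (23, 2, 179, 117)
  -> after Conv2d 5x5 stride=2: (23, 127, 90, 59)
Output shape: (23, 127, 88, 57)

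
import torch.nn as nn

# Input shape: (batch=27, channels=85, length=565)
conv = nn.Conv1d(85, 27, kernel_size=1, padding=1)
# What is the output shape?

Input shape: (27, 85, 565)
Output shape: (27, 27, 567)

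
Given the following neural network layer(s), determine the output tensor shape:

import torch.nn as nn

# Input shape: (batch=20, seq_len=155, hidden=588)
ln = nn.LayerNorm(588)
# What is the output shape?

Input shape: (20, 155, 588)
Output shape: (20, 155, 588)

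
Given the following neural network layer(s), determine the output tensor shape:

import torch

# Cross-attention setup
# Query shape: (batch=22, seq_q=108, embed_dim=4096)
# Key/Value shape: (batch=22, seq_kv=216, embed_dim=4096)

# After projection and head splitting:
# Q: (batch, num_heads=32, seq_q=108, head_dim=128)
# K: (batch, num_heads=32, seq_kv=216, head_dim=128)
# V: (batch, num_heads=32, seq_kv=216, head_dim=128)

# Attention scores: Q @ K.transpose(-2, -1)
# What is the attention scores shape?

Input shape: (22, 108, 4096)
Output shape: (22, 32, 108, 216)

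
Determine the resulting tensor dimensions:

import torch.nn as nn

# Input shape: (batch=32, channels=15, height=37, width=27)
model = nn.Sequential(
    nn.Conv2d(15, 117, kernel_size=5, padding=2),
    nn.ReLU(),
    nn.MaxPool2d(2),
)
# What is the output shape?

Input shape: (32, 15, 37, 27)
  -> after Conv2d: (32, 117, 37, 27)
  -> after ReLU: (32, 117, 37, 27)
Output shape: (32, 117, 18, 13)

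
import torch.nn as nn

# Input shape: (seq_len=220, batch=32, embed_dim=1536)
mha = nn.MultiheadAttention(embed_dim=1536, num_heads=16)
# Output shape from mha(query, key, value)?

Input shape: (220, 32, 1536)
Output shape: (220, 32, 1536)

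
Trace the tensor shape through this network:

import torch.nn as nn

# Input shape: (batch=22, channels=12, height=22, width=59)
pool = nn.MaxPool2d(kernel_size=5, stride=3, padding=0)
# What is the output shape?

Input shape: (22, 12, 22, 59)
Output shape: (22, 12, 6, 19)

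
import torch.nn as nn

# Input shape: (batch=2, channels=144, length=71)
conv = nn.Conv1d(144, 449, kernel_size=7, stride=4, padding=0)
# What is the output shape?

Input shape: (2, 144, 71)
Output shape: (2, 449, 17)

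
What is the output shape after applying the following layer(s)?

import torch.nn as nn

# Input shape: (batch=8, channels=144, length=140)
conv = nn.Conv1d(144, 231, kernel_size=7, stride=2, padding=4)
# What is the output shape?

Input shape: (8, 144, 140)
Output shape: (8, 231, 71)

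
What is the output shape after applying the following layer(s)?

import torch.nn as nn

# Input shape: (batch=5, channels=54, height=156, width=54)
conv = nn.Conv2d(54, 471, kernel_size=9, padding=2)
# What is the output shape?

Input shape: (5, 54, 156, 54)
Output shape: (5, 471, 152, 50)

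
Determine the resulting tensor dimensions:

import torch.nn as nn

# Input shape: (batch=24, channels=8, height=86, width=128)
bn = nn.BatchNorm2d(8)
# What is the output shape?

Input shape: (24, 8, 86, 128)
Output shape: (24, 8, 86, 128)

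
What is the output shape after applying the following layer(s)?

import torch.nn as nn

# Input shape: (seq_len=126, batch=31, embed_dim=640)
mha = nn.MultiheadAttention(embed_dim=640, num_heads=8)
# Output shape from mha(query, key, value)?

Input shape: (126, 31, 640)
Output shape: (126, 31, 640)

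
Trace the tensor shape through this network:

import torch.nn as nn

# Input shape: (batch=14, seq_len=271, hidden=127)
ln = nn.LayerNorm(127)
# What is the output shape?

Input shape: (14, 271, 127)
Output shape: (14, 271, 127)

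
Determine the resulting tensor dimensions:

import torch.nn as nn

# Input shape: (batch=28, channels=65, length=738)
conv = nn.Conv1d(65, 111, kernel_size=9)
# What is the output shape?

Input shape: (28, 65, 738)
Output shape: (28, 111, 730)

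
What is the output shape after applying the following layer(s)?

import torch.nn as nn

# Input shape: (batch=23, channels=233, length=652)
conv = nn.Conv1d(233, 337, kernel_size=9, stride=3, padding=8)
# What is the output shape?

Input shape: (23, 233, 652)
Output shape: (23, 337, 220)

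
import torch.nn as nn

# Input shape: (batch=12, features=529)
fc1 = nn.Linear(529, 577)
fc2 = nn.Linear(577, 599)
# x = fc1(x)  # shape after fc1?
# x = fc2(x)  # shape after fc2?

Input shape: (12, 529)
  -> after fc1: (12, 577)
Output shape: (12, 599)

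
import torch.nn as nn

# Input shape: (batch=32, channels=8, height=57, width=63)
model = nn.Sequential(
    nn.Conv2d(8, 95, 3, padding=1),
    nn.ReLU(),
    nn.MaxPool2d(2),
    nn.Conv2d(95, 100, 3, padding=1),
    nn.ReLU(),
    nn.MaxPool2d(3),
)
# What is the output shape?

Input shape: (32, 8, 57, 63)
  -> after first Conv2d: (32, 95, 57, 63)
  -> after first MaxPool2d: (32, 95, 28, 31)
  -> after second Conv2d: (32, 100, 28, 31)
Output shape: (32, 100, 9, 10)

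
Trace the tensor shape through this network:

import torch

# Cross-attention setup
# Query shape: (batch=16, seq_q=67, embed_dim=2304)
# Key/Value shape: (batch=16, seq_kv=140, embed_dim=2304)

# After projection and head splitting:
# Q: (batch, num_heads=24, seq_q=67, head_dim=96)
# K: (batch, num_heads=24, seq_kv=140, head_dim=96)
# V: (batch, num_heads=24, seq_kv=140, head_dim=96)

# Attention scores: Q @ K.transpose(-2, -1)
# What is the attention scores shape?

Input shape: (16, 67, 2304)
Output shape: (16, 24, 67, 140)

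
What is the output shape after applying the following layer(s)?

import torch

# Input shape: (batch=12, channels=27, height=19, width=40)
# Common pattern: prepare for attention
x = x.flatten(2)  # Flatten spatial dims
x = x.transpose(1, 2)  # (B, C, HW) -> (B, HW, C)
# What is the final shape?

Input shape: (12, 27, 19, 40)
  -> after flatten(2): (12, 27, 760)
Output shape: (12, 760, 27)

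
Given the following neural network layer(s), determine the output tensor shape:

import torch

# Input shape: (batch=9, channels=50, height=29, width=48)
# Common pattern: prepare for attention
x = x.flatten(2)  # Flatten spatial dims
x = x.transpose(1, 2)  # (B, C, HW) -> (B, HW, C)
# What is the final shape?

Input shape: (9, 50, 29, 48)
  -> after flatten(2): (9, 50, 1392)
Output shape: (9, 1392, 50)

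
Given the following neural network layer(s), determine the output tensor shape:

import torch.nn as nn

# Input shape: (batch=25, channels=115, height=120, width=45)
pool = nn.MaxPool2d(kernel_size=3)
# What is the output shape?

Input shape: (25, 115, 120, 45)
Output shape: (25, 115, 40, 15)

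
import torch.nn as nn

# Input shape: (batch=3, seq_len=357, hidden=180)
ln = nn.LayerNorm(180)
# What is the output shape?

Input shape: (3, 357, 180)
Output shape: (3, 357, 180)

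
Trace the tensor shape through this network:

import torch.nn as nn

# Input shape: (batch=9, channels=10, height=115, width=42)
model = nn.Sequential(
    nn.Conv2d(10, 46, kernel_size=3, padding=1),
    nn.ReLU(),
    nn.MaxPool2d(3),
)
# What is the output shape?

Input shape: (9, 10, 115, 42)
  -> after Conv2d: (9, 46, 115, 42)
  -> after ReLU: (9, 46, 115, 42)
Output shape: (9, 46, 38, 14)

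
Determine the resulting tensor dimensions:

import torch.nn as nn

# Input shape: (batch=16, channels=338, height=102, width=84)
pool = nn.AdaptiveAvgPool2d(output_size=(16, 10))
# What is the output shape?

Input shape: (16, 338, 102, 84)
Output shape: (16, 338, 16, 10)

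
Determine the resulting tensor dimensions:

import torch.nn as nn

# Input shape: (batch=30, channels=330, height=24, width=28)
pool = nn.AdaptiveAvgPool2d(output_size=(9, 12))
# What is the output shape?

Input shape: (30, 330, 24, 28)
Output shape: (30, 330, 9, 12)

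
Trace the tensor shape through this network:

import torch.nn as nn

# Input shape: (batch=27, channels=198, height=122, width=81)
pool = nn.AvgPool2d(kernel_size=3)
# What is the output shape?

Input shape: (27, 198, 122, 81)
Output shape: (27, 198, 40, 27)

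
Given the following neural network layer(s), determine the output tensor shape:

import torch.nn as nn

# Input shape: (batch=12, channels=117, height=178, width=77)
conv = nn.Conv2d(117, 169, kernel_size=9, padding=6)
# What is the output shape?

Input shape: (12, 117, 178, 77)
Output shape: (12, 169, 182, 81)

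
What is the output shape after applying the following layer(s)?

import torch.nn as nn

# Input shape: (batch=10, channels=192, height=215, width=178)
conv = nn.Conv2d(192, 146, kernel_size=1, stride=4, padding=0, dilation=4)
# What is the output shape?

Input shape: (10, 192, 215, 178)
Output shape: (10, 146, 54, 45)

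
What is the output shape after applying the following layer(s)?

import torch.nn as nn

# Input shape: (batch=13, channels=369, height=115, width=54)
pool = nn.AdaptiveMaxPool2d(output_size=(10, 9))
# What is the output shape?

Input shape: (13, 369, 115, 54)
Output shape: (13, 369, 10, 9)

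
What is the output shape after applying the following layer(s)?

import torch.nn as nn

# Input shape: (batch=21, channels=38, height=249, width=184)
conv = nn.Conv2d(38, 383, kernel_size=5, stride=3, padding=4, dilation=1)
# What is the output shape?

Input shape: (21, 38, 249, 184)
Output shape: (21, 383, 85, 63)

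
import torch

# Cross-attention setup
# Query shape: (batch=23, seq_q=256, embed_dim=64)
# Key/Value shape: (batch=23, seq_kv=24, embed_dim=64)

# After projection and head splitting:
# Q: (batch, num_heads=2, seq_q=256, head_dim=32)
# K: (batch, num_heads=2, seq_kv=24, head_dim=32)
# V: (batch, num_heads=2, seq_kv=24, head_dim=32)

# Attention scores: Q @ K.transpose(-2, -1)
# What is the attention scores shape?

Input shape: (23, 256, 64)
Output shape: (23, 2, 256, 24)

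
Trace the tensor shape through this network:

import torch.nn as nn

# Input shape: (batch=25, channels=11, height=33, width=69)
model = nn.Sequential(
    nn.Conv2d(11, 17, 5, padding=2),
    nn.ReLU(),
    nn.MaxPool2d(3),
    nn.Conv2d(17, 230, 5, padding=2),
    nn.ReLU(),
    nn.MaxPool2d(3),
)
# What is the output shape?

Input shape: (25, 11, 33, 69)
  -> after first Conv2d: (25, 17, 33, 69)
  -> after first MaxPool2d: (25, 17, 11, 23)
  -> after second Conv2d: (25, 230, 11, 23)
Output shape: (25, 230, 3, 7)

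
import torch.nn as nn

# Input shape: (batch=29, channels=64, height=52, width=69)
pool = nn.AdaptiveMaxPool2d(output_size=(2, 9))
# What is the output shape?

Input shape: (29, 64, 52, 69)
Output shape: (29, 64, 2, 9)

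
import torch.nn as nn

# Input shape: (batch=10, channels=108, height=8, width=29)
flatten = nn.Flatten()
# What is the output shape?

Input shape: (10, 108, 8, 29)
Output shape: (10, 25056)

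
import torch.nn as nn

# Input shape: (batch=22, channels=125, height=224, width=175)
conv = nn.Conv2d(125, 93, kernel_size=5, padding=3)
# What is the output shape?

Input shape: (22, 125, 224, 175)
Output shape: (22, 93, 226, 177)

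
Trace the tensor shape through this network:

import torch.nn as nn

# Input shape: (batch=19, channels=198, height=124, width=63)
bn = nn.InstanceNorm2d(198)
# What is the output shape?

Input shape: (19, 198, 124, 63)
Output shape: (19, 198, 124, 63)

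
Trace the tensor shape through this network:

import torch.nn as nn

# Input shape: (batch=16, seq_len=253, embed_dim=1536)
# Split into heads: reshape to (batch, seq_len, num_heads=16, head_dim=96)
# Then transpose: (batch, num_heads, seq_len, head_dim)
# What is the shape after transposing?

Input shape: (16, 253, 1536)
  -> after reshape: (16, 253, 16, 96)
Output shape: (16, 16, 253, 96)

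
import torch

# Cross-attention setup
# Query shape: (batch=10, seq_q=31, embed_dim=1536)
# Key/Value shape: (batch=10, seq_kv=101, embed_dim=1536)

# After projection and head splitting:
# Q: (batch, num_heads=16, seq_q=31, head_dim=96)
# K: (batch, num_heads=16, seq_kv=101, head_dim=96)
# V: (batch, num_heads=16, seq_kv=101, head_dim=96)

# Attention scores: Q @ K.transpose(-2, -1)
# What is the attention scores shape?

Input shape: (10, 31, 1536)
Output shape: (10, 16, 31, 101)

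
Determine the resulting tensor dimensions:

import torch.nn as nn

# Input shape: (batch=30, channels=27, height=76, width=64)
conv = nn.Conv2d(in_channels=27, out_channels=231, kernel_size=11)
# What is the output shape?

Input shape: (30, 27, 76, 64)
Output shape: (30, 231, 66, 54)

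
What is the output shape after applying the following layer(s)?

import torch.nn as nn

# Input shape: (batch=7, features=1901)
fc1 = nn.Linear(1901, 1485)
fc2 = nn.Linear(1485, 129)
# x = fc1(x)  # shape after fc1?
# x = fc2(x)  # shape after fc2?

Input shape: (7, 1901)
  -> after fc1: (7, 1485)
Output shape: (7, 129)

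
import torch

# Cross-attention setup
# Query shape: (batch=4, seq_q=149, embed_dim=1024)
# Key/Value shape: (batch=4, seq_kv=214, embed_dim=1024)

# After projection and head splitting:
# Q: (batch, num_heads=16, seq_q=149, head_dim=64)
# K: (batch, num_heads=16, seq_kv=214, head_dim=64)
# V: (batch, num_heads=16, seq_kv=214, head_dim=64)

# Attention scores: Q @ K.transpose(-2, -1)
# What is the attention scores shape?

Input shape: (4, 149, 1024)
Output shape: (4, 16, 149, 214)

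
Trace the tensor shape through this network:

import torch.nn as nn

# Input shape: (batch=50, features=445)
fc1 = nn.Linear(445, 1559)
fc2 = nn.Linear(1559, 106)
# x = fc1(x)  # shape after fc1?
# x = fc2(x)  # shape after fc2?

Input shape: (50, 445)
  -> after fc1: (50, 1559)
Output shape: (50, 106)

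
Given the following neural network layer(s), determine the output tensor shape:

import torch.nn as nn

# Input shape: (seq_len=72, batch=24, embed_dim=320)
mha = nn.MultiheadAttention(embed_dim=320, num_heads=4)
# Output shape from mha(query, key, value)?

Input shape: (72, 24, 320)
Output shape: (72, 24, 320)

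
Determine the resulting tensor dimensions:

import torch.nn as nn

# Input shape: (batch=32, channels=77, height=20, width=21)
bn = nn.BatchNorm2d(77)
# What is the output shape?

Input shape: (32, 77, 20, 21)
Output shape: (32, 77, 20, 21)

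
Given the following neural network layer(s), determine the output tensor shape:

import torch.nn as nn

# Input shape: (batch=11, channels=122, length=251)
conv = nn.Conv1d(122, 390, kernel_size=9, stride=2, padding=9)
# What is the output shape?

Input shape: (11, 122, 251)
Output shape: (11, 390, 131)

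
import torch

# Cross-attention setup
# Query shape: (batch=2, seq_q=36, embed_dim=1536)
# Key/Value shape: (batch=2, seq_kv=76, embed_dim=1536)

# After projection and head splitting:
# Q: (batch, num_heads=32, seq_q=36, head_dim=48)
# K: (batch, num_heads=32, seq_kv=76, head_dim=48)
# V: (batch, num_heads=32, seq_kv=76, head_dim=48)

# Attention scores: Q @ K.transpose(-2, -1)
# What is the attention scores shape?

Input shape: (2, 36, 1536)
Output shape: (2, 32, 36, 76)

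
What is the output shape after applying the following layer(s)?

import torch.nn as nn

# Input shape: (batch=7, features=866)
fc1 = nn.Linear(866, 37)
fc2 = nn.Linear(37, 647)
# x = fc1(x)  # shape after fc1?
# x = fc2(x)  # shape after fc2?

Input shape: (7, 866)
  -> after fc1: (7, 37)
Output shape: (7, 647)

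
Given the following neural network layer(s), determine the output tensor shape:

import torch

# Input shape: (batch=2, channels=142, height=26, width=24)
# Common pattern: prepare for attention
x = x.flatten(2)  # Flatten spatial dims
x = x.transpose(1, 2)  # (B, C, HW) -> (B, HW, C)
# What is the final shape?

Input shape: (2, 142, 26, 24)
  -> after flatten(2): (2, 142, 624)
Output shape: (2, 624, 142)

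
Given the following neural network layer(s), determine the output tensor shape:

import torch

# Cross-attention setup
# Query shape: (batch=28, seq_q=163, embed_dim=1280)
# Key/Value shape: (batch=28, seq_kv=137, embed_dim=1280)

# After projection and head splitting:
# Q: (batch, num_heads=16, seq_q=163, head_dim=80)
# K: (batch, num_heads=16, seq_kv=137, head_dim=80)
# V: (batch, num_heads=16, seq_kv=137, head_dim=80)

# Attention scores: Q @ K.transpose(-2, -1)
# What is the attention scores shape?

Input shape: (28, 163, 1280)
Output shape: (28, 16, 163, 137)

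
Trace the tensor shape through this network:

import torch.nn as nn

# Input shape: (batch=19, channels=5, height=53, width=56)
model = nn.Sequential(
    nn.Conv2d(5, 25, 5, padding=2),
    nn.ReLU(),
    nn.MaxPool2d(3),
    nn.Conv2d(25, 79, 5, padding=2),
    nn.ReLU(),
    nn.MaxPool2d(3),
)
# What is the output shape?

Input shape: (19, 5, 53, 56)
  -> after first Conv2d: (19, 25, 53, 56)
  -> after first MaxPool2d: (19, 25, 17, 18)
  -> after second Conv2d: (19, 79, 17, 18)
Output shape: (19, 79, 5, 6)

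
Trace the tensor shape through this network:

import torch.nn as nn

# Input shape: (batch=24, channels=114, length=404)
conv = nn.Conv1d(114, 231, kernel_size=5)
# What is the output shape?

Input shape: (24, 114, 404)
Output shape: (24, 231, 400)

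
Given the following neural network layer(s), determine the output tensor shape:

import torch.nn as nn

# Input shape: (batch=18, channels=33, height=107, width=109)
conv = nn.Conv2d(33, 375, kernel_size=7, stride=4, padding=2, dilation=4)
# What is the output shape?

Input shape: (18, 33, 107, 109)
Output shape: (18, 375, 22, 23)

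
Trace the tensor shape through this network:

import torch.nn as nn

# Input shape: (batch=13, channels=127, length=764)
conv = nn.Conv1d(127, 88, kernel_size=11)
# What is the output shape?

Input shape: (13, 127, 764)
Output shape: (13, 88, 754)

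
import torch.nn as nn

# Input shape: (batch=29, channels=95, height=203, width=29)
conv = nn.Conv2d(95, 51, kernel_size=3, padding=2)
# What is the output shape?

Input shape: (29, 95, 203, 29)
Output shape: (29, 51, 205, 31)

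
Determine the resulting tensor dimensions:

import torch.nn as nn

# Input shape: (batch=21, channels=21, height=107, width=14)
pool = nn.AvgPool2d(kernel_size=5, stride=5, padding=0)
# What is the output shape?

Input shape: (21, 21, 107, 14)
Output shape: (21, 21, 21, 2)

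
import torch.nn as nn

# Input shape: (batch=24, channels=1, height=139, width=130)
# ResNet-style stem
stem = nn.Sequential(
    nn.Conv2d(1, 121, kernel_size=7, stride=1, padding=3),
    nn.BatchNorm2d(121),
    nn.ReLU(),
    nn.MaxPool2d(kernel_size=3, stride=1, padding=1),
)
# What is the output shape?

Input shape: (24, 1, 139, 130)
  -> after Conv2d 7x7 stride=1: (24, 121, 139, 130)
Output shape: (24, 121, 139, 130)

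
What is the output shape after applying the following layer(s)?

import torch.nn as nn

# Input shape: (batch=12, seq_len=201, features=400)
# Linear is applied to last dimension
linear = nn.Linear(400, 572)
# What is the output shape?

Input shape: (12, 201, 400)
Output shape: (12, 201, 572)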